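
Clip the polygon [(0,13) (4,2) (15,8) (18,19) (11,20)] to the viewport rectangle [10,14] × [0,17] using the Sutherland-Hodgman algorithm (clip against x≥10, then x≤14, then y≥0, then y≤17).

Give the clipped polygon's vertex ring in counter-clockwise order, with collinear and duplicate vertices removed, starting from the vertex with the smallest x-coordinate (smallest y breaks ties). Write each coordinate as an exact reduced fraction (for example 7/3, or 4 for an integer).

1. After x ≥ 10: [(10,213/11) (10,58/11) (15,8) (18,19) (11,20)]
2. After x ≤ 14: [(10,213/11) (10,58/11) (14,82/11) (14,137/7) (11,20)]
3. After y ≥ 0: [(10,213/11) (10,58/11) (14,82/11) (14,137/7) (11,20)]
4. After y ≤ 17: [(10,17) (10,58/11) (14,82/11) (14,17)]
5. Canonical ring: [(10,58/11) (14,82/11) (14,17) (10,17)]

Clipped polygon: [(10,58/11) (14,82/11) (14,17) (10,17)]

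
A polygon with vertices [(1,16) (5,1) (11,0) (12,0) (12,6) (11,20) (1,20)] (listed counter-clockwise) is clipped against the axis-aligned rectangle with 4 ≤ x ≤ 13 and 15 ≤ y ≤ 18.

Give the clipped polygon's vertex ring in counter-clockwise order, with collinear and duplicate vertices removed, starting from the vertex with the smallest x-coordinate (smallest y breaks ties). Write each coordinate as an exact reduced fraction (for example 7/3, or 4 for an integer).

Clipped polygon: [(4,15) (159/14,15) (78/7,18) (4,18)]

1. After x ≥ 4: [(4,19/4) (5,1) (11,0) (12,0) (12,6) (11,20) (4,20)]
2. After x ≤ 13: [(4,19/4) (5,1) (11,0) (12,0) (12,6) (11,20) (4,20)]
3. After y ≥ 15: [(4,15) (159/14,15) (11,20) (4,20)]
4. After y ≤ 18: [(4,18) (4,15) (159/14,15) (78/7,18)]
5. Canonical ring: [(4,15) (159/14,15) (78/7,18) (4,18)]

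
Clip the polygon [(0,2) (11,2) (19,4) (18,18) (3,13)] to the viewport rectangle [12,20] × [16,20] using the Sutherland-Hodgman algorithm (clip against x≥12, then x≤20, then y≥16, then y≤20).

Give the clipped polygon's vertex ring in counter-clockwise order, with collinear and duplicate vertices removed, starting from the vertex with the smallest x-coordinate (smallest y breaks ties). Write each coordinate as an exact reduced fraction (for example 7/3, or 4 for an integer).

1. After x ≥ 12: [(12,9/4) (19,4) (18,18) (12,16)]
2. After x ≤ 20: [(12,9/4) (19,4) (18,18) (12,16)]
3. After y ≥ 16: [(12,16) (127/7,16) (18,18) (12,16)]
4. After y ≤ 20: [(12,16) (127/7,16) (18,18) (12,16)]
5. Canonical ring: [(12,16) (127/7,16) (18,18)]

Clipped polygon: [(12,16) (127/7,16) (18,18)]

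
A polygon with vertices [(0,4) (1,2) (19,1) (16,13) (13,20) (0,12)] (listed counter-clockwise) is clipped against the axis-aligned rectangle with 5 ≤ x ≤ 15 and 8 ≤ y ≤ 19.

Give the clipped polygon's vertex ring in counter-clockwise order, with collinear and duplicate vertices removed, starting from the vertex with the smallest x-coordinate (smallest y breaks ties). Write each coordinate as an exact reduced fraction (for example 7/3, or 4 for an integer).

Clipped polygon: [(5,8) (15,8) (15,46/3) (94/7,19) (91/8,19) (5,196/13)]

1. After x ≥ 5: [(5,16/9) (19,1) (16,13) (13,20) (5,196/13)]
2. After x ≤ 15: [(5,16/9) (15,11/9) (15,46/3) (13,20) (5,196/13)]
3. After y ≥ 8: [(5,8) (15,8) (15,46/3) (13,20) (5,196/13)]
4. After y ≤ 19: [(5,8) (15,8) (15,46/3) (94/7,19) (91/8,19) (5,196/13)]
5. Canonical ring: [(5,8) (15,8) (15,46/3) (94/7,19) (91/8,19) (5,196/13)]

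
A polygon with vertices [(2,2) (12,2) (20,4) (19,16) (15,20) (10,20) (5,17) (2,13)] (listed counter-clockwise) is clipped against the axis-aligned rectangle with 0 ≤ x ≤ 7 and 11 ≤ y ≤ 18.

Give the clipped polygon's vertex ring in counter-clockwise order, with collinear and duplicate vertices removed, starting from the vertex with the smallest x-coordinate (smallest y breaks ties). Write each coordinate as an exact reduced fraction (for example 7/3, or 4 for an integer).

1. After x ≥ 0: [(2,2) (12,2) (20,4) (19,16) (15,20) (10,20) (5,17) (2,13)]
2. After x ≤ 7: [(2,2) (7,2) (7,91/5) (5,17) (2,13)]
3. After y ≥ 11: [(2,11) (7,11) (7,91/5) (5,17) (2,13)]
4. After y ≤ 18: [(2,11) (7,11) (7,18) (20/3,18) (5,17) (2,13)]
5. Canonical ring: [(2,11) (7,11) (7,18) (20/3,18) (5,17) (2,13)]

Clipped polygon: [(2,11) (7,11) (7,18) (20/3,18) (5,17) (2,13)]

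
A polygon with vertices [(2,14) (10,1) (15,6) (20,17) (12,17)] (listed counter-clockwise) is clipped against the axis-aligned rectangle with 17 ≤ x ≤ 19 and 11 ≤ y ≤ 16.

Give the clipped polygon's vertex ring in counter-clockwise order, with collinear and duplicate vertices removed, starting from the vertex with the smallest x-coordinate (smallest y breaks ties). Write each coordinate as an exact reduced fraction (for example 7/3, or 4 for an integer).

1. After x ≥ 17: [(17,52/5) (20,17) (17,17)]
2. After x ≤ 19: [(17,52/5) (19,74/5) (19,17) (17,17)]
3. After y ≥ 11: [(17,11) (190/11,11) (19,74/5) (19,17) (17,17)]
4. After y ≤ 16: [(17,16) (17,11) (190/11,11) (19,74/5) (19,16)]
5. Canonical ring: [(17,11) (190/11,11) (19,74/5) (19,16) (17,16)]

Clipped polygon: [(17,11) (190/11,11) (19,74/5) (19,16) (17,16)]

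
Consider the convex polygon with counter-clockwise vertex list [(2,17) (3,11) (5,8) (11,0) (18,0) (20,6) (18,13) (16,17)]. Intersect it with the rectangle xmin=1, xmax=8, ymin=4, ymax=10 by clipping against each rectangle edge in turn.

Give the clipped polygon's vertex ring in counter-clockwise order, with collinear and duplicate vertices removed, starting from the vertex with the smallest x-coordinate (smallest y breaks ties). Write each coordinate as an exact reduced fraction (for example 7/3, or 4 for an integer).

1. After x ≥ 1: [(2,17) (3,11) (5,8) (11,0) (18,0) (20,6) (18,13) (16,17)]
2. After x ≤ 8: [(8,17) (2,17) (3,11) (5,8) (8,4)]
3. After y ≥ 4: [(8,17) (2,17) (3,11) (5,8) (8,4)]
4. After y ≤ 10: [(8,10) (11/3,10) (5,8) (8,4)]
5. Canonical ring: [(11/3,10) (5,8) (8,4) (8,10)]

Clipped polygon: [(11/3,10) (5,8) (8,4) (8,10)]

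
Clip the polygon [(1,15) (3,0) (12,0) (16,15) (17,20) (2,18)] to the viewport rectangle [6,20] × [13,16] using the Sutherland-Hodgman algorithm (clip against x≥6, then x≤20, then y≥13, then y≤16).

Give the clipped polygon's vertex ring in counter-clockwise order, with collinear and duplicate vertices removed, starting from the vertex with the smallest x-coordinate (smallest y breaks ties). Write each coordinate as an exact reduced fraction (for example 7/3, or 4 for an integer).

Clipped polygon: [(6,13) (232/15,13) (16,15) (81/5,16) (6,16)]

1. After x ≥ 6: [(6,0) (12,0) (16,15) (17,20) (6,278/15)]
2. After x ≤ 20: [(6,0) (12,0) (16,15) (17,20) (6,278/15)]
3. After y ≥ 13: [(6,13) (232/15,13) (16,15) (17,20) (6,278/15)]
4. After y ≤ 16: [(6,16) (6,13) (232/15,13) (16,15) (81/5,16)]
5. Canonical ring: [(6,13) (232/15,13) (16,15) (81/5,16) (6,16)]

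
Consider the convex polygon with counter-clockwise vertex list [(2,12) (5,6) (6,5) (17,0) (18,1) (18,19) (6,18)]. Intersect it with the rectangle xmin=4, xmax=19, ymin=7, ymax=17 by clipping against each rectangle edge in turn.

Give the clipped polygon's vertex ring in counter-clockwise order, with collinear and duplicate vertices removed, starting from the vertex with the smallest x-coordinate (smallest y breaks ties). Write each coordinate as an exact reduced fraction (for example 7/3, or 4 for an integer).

Clipped polygon: [(4,8) (9/2,7) (18,7) (18,17) (16/3,17) (4,15)]

1. After x ≥ 4: [(4,15) (4,8) (5,6) (6,5) (17,0) (18,1) (18,19) (6,18)]
2. After x ≤ 19: [(4,15) (4,8) (5,6) (6,5) (17,0) (18,1) (18,19) (6,18)]
3. After y ≥ 7: [(4,15) (4,8) (9/2,7) (18,7) (18,19) (6,18)]
4. After y ≤ 17: [(16/3,17) (4,15) (4,8) (9/2,7) (18,7) (18,17)]
5. Canonical ring: [(4,8) (9/2,7) (18,7) (18,17) (16/3,17) (4,15)]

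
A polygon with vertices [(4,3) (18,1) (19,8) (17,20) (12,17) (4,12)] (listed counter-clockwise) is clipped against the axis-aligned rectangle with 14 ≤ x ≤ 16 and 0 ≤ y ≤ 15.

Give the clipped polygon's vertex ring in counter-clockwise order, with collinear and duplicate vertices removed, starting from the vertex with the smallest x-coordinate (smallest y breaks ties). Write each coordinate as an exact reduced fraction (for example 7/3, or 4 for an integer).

Clipped polygon: [(14,11/7) (16,9/7) (16,15) (14,15)]

1. After x ≥ 14: [(14,11/7) (18,1) (19,8) (17,20) (14,91/5)]
2. After x ≤ 16: [(14,11/7) (16,9/7) (16,97/5) (14,91/5)]
3. After y ≥ 0: [(14,11/7) (16,9/7) (16,97/5) (14,91/5)]
4. After y ≤ 15: [(14,15) (14,11/7) (16,9/7) (16,15)]
5. Canonical ring: [(14,11/7) (16,9/7) (16,15) (14,15)]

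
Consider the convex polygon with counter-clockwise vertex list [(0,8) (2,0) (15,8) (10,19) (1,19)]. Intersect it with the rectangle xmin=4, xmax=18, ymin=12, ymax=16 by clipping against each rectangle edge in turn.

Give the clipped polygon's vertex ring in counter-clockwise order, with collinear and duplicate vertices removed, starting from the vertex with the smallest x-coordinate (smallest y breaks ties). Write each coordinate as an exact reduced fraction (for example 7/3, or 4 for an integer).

1. After x ≥ 4: [(4,16/13) (15,8) (10,19) (4,19)]
2. After x ≤ 18: [(4,16/13) (15,8) (10,19) (4,19)]
3. After y ≥ 12: [(4,12) (145/11,12) (10,19) (4,19)]
4. After y ≤ 16: [(4,16) (4,12) (145/11,12) (125/11,16)]
5. Canonical ring: [(4,12) (145/11,12) (125/11,16) (4,16)]

Clipped polygon: [(4,12) (145/11,12) (125/11,16) (4,16)]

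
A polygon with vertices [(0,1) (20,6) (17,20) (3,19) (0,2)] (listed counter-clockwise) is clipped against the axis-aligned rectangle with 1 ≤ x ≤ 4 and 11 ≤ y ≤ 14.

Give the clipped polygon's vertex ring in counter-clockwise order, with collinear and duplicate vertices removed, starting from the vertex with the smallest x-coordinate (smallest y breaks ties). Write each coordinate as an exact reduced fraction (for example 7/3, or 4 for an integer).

Clipped polygon: [(27/17,11) (4,11) (4,14) (36/17,14)]

1. After x ≥ 1: [(1,5/4) (20,6) (17,20) (3,19) (1,23/3)]
2. After x ≤ 4: [(1,5/4) (4,2) (4,267/14) (3,19) (1,23/3)]
3. After y ≥ 11: [(4,11) (4,267/14) (3,19) (27/17,11)]
4. After y ≤ 14: [(4,11) (4,14) (36/17,14) (27/17,11)]
5. Canonical ring: [(27/17,11) (4,11) (4,14) (36/17,14)]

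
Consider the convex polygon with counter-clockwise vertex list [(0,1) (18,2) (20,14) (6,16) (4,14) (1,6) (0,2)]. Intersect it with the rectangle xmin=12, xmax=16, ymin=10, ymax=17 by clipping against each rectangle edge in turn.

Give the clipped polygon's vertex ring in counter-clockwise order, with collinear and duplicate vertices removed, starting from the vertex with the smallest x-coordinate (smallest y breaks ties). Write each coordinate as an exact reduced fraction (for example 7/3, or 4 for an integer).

Clipped polygon: [(12,10) (16,10) (16,102/7) (12,106/7)]

1. After x ≥ 12: [(12,5/3) (18,2) (20,14) (12,106/7)]
2. After x ≤ 16: [(12,5/3) (16,17/9) (16,102/7) (12,106/7)]
3. After y ≥ 10: [(12,10) (16,10) (16,102/7) (12,106/7)]
4. After y ≤ 17: [(12,10) (16,10) (16,102/7) (12,106/7)]
5. Canonical ring: [(12,10) (16,10) (16,102/7) (12,106/7)]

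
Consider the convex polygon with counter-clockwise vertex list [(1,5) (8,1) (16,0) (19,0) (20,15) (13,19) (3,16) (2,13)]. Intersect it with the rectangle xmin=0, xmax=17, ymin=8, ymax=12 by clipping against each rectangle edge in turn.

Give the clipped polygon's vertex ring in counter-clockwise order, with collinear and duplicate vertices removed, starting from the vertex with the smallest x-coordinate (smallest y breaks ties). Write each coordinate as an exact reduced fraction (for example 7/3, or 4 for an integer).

Clipped polygon: [(11/8,8) (17,8) (17,12) (15/8,12)]

1. After x ≥ 0: [(1,5) (8,1) (16,0) (19,0) (20,15) (13,19) (3,16) (2,13)]
2. After x ≤ 17: [(1,5) (8,1) (16,0) (17,0) (17,117/7) (13,19) (3,16) (2,13)]
3. After y ≥ 8: [(11/8,8) (17,8) (17,117/7) (13,19) (3,16) (2,13)]
4. After y ≤ 12: [(15/8,12) (11/8,8) (17,8) (17,12)]
5. Canonical ring: [(11/8,8) (17,8) (17,12) (15/8,12)]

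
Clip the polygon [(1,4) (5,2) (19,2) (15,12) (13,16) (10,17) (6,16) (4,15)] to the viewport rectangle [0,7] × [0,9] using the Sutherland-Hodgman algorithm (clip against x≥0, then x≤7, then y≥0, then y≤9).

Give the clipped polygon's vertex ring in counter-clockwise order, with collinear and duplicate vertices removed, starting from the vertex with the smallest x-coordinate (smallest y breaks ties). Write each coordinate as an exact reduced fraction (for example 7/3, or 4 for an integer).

1. After x ≥ 0: [(1,4) (5,2) (19,2) (15,12) (13,16) (10,17) (6,16) (4,15)]
2. After x ≤ 7: [(1,4) (5,2) (7,2) (7,65/4) (6,16) (4,15)]
3. After y ≥ 0: [(1,4) (5,2) (7,2) (7,65/4) (6,16) (4,15)]
4. After y ≤ 9: [(26/11,9) (1,4) (5,2) (7,2) (7,9)]
5. Canonical ring: [(1,4) (5,2) (7,2) (7,9) (26/11,9)]

Clipped polygon: [(1,4) (5,2) (7,2) (7,9) (26/11,9)]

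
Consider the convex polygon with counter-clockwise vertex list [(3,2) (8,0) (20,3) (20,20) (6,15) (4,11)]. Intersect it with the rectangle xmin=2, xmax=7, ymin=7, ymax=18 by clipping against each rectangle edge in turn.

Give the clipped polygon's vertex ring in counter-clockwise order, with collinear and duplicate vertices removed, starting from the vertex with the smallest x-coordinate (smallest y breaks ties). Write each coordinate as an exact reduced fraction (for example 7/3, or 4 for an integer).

Clipped polygon: [(32/9,7) (7,7) (7,215/14) (6,15) (4,11)]

1. After x ≥ 2: [(3,2) (8,0) (20,3) (20,20) (6,15) (4,11)]
2. After x ≤ 7: [(3,2) (7,2/5) (7,215/14) (6,15) (4,11)]
3. After y ≥ 7: [(32/9,7) (7,7) (7,215/14) (6,15) (4,11)]
4. After y ≤ 18: [(32/9,7) (7,7) (7,215/14) (6,15) (4,11)]
5. Canonical ring: [(32/9,7) (7,7) (7,215/14) (6,15) (4,11)]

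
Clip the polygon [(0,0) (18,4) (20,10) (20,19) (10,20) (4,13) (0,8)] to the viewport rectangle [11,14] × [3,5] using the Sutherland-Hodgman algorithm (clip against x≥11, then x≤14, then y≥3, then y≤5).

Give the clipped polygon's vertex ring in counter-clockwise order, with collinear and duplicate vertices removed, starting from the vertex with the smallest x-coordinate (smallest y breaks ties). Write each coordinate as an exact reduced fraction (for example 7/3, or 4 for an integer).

1. After x ≥ 11: [(11,22/9) (18,4) (20,10) (20,19) (11,199/10)]
2. After x ≤ 14: [(11,22/9) (14,28/9) (14,98/5) (11,199/10)]
3. After y ≥ 3: [(11,3) (27/2,3) (14,28/9) (14,98/5) (11,199/10)]
4. After y ≤ 5: [(11,5) (11,3) (27/2,3) (14,28/9) (14,5)]
5. Canonical ring: [(11,3) (27/2,3) (14,28/9) (14,5) (11,5)]

Clipped polygon: [(11,3) (27/2,3) (14,28/9) (14,5) (11,5)]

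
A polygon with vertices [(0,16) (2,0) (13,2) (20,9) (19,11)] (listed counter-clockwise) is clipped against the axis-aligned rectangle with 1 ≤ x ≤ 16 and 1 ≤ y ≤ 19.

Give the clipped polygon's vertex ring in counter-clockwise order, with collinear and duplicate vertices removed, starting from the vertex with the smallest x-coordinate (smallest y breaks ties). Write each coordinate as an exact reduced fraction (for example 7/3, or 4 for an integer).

1. After x ≥ 1: [(1,299/19) (1,8) (2,0) (13,2) (20,9) (19,11)]
2. After x ≤ 16: [(16,224/19) (1,299/19) (1,8) (2,0) (13,2) (16,5)]
3. After y ≥ 1: [(16,224/19) (1,299/19) (1,8) (15/8,1) (15/2,1) (13,2) (16,5)]
4. After y ≤ 19: [(16,224/19) (1,299/19) (1,8) (15/8,1) (15/2,1) (13,2) (16,5)]
5. Canonical ring: [(1,8) (15/8,1) (15/2,1) (13,2) (16,5) (16,224/19) (1,299/19)]

Clipped polygon: [(1,8) (15/8,1) (15/2,1) (13,2) (16,5) (16,224/19) (1,299/19)]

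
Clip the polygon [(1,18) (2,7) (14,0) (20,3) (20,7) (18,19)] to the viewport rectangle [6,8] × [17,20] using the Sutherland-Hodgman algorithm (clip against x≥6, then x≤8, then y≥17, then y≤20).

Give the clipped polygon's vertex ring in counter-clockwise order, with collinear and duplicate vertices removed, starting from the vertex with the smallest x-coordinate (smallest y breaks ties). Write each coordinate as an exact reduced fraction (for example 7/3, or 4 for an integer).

1. After x ≥ 6: [(6,311/17) (6,14/3) (14,0) (20,3) (20,7) (18,19)]
2. After x ≤ 8: [(8,313/17) (6,311/17) (6,14/3) (8,7/2)]
3. After y ≥ 17: [(8,17) (8,313/17) (6,311/17) (6,17)]
4. After y ≤ 20: [(8,17) (8,313/17) (6,311/17) (6,17)]
5. Canonical ring: [(6,17) (8,17) (8,313/17) (6,311/17)]

Clipped polygon: [(6,17) (8,17) (8,313/17) (6,311/17)]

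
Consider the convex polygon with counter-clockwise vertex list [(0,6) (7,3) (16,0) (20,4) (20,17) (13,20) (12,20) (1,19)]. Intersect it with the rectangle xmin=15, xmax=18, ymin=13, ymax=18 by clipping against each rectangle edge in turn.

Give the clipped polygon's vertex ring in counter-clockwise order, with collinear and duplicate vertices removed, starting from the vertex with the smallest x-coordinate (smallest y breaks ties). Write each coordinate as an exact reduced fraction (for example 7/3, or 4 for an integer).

Clipped polygon: [(15,13) (18,13) (18,125/7) (53/3,18) (15,18)]

1. After x ≥ 15: [(15,1/3) (16,0) (20,4) (20,17) (15,134/7)]
2. After x ≤ 18: [(15,1/3) (16,0) (18,2) (18,125/7) (15,134/7)]
3. After y ≥ 13: [(15,13) (18,13) (18,125/7) (15,134/7)]
4. After y ≤ 18: [(15,18) (15,13) (18,13) (18,125/7) (53/3,18)]
5. Canonical ring: [(15,13) (18,13) (18,125/7) (53/3,18) (15,18)]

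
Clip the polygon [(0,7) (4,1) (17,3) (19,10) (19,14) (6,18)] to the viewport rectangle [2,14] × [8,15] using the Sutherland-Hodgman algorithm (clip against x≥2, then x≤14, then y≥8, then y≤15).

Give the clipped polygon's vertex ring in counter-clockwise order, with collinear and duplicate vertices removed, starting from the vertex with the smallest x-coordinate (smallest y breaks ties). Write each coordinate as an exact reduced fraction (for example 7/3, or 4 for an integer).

Clipped polygon: [(2,8) (14,8) (14,15) (48/11,15) (2,32/3)]

1. After x ≥ 2: [(2,32/3) (2,4) (4,1) (17,3) (19,10) (19,14) (6,18)]
2. After x ≤ 14: [(2,32/3) (2,4) (4,1) (14,33/13) (14,202/13) (6,18)]
3. After y ≥ 8: [(2,32/3) (2,8) (14,8) (14,202/13) (6,18)]
4. After y ≤ 15: [(48/11,15) (2,32/3) (2,8) (14,8) (14,15)]
5. Canonical ring: [(2,8) (14,8) (14,15) (48/11,15) (2,32/3)]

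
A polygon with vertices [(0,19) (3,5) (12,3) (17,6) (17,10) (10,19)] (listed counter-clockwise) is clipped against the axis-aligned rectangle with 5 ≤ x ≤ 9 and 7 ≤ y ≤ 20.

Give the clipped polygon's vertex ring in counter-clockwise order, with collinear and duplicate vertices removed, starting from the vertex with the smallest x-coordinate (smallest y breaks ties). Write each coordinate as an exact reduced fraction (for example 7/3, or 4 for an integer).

1. After x ≥ 5: [(5,19) (5,41/9) (12,3) (17,6) (17,10) (10,19)]
2. After x ≤ 9: [(9,19) (5,19) (5,41/9) (9,11/3)]
3. After y ≥ 7: [(9,7) (9,19) (5,19) (5,7)]
4. After y ≤ 20: [(9,7) (9,19) (5,19) (5,7)]
5. Canonical ring: [(5,7) (9,7) (9,19) (5,19)]

Clipped polygon: [(5,7) (9,7) (9,19) (5,19)]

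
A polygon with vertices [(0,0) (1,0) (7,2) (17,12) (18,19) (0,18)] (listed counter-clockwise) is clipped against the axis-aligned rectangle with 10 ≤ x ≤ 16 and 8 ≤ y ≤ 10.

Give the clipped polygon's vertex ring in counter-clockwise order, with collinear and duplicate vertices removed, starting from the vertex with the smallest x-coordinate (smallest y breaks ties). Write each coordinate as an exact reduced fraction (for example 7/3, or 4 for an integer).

Clipped polygon: [(10,8) (13,8) (15,10) (10,10)]

1. After x ≥ 10: [(10,5) (17,12) (18,19) (10,167/9)]
2. After x ≤ 16: [(10,5) (16,11) (16,170/9) (10,167/9)]
3. After y ≥ 8: [(10,8) (13,8) (16,11) (16,170/9) (10,167/9)]
4. After y ≤ 10: [(10,10) (10,8) (13,8) (15,10)]
5. Canonical ring: [(10,8) (13,8) (15,10) (10,10)]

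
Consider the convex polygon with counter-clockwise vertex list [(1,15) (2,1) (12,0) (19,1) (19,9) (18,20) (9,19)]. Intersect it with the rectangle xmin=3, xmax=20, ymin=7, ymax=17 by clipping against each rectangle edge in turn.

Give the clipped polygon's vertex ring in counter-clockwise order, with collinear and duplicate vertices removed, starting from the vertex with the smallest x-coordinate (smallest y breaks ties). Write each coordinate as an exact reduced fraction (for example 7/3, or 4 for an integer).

1. After x ≥ 3: [(3,16) (3,9/10) (12,0) (19,1) (19,9) (18,20) (9,19)]
2. After x ≤ 20: [(3,16) (3,9/10) (12,0) (19,1) (19,9) (18,20) (9,19)]
3. After y ≥ 7: [(3,16) (3,7) (19,7) (19,9) (18,20) (9,19)]
4. After y ≤ 17: [(5,17) (3,16) (3,7) (19,7) (19,9) (201/11,17)]
5. Canonical ring: [(3,7) (19,7) (19,9) (201/11,17) (5,17) (3,16)]

Clipped polygon: [(3,7) (19,7) (19,9) (201/11,17) (5,17) (3,16)]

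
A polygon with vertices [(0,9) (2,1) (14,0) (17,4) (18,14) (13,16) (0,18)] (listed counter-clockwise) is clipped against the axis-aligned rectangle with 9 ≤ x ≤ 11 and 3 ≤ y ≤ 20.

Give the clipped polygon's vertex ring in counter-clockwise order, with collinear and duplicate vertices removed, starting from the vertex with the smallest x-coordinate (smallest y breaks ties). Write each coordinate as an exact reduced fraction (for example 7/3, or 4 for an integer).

1. After x ≥ 9: [(9,5/12) (14,0) (17,4) (18,14) (13,16) (9,216/13)]
2. After x ≤ 11: [(9,5/12) (11,1/4) (11,212/13) (9,216/13)]
3. After y ≥ 3: [(9,3) (11,3) (11,212/13) (9,216/13)]
4. After y ≤ 20: [(9,3) (11,3) (11,212/13) (9,216/13)]
5. Canonical ring: [(9,3) (11,3) (11,212/13) (9,216/13)]

Clipped polygon: [(9,3) (11,3) (11,212/13) (9,216/13)]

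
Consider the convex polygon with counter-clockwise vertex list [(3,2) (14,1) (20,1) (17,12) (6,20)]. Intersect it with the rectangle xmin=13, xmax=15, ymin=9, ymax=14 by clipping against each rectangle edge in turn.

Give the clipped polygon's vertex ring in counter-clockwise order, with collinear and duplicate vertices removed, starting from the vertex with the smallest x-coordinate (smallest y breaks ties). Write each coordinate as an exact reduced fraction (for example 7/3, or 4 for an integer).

Clipped polygon: [(13,9) (15,9) (15,148/11) (57/4,14) (13,14)]

1. After x ≥ 13: [(13,12/11) (14,1) (20,1) (17,12) (13,164/11)]
2. After x ≤ 15: [(13,12/11) (14,1) (15,1) (15,148/11) (13,164/11)]
3. After y ≥ 9: [(13,9) (15,9) (15,148/11) (13,164/11)]
4. After y ≤ 14: [(13,14) (13,9) (15,9) (15,148/11) (57/4,14)]
5. Canonical ring: [(13,9) (15,9) (15,148/11) (57/4,14) (13,14)]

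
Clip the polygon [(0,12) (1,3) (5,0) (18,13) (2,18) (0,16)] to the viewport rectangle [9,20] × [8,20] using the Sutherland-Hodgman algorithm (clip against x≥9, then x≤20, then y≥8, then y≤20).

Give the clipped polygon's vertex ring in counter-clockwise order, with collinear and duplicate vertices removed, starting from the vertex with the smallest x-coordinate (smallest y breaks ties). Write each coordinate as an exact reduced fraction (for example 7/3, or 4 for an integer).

1. After x ≥ 9: [(9,4) (18,13) (9,253/16)]
2. After x ≤ 20: [(9,4) (18,13) (9,253/16)]
3. After y ≥ 8: [(9,8) (13,8) (18,13) (9,253/16)]
4. After y ≤ 20: [(9,8) (13,8) (18,13) (9,253/16)]
5. Canonical ring: [(9,8) (13,8) (18,13) (9,253/16)]

Clipped polygon: [(9,8) (13,8) (18,13) (9,253/16)]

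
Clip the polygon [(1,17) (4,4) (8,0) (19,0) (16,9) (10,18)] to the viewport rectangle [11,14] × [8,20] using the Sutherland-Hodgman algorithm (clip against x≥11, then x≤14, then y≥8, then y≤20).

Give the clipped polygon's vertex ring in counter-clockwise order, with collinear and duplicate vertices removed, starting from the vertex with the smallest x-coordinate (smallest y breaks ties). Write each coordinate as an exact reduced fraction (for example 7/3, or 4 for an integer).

Clipped polygon: [(11,8) (14,8) (14,12) (11,33/2)]

1. After x ≥ 11: [(11,0) (19,0) (16,9) (11,33/2)]
2. After x ≤ 14: [(11,0) (14,0) (14,12) (11,33/2)]
3. After y ≥ 8: [(11,8) (14,8) (14,12) (11,33/2)]
4. After y ≤ 20: [(11,8) (14,8) (14,12) (11,33/2)]
5. Canonical ring: [(11,8) (14,8) (14,12) (11,33/2)]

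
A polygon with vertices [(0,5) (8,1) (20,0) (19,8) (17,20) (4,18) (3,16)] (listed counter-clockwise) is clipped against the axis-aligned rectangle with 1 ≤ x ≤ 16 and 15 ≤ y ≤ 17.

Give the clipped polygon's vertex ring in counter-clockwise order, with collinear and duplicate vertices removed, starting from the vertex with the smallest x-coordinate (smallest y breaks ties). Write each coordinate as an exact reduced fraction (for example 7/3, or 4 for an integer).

1. After x ≥ 1: [(1,26/3) (1,9/2) (8,1) (20,0) (19,8) (17,20) (4,18) (3,16)]
2. After x ≤ 16: [(1,26/3) (1,9/2) (8,1) (16,1/3) (16,258/13) (4,18) (3,16)]
3. After y ≥ 15: [(30/11,15) (16,15) (16,258/13) (4,18) (3,16)]
4. After y ≤ 17: [(30/11,15) (16,15) (16,17) (7/2,17) (3,16)]
5. Canonical ring: [(30/11,15) (16,15) (16,17) (7/2,17) (3,16)]

Clipped polygon: [(30/11,15) (16,15) (16,17) (7/2,17) (3,16)]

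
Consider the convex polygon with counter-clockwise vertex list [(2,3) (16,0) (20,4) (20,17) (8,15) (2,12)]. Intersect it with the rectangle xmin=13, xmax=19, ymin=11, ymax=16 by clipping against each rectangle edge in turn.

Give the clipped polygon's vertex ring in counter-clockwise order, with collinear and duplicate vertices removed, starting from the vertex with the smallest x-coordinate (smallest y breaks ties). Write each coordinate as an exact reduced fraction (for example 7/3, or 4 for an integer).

Clipped polygon: [(13,11) (19,11) (19,16) (14,16) (13,95/6)]

1. After x ≥ 13: [(13,9/14) (16,0) (20,4) (20,17) (13,95/6)]
2. After x ≤ 19: [(13,9/14) (16,0) (19,3) (19,101/6) (13,95/6)]
3. After y ≥ 11: [(13,11) (19,11) (19,101/6) (13,95/6)]
4. After y ≤ 16: [(13,11) (19,11) (19,16) (14,16) (13,95/6)]
5. Canonical ring: [(13,11) (19,11) (19,16) (14,16) (13,95/6)]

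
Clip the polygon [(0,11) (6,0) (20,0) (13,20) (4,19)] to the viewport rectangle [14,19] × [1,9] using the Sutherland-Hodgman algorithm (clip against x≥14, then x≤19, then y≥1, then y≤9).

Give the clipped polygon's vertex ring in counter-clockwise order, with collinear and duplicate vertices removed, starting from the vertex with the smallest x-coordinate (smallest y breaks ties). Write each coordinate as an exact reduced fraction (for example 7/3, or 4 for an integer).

Clipped polygon: [(14,1) (19,1) (19,20/7) (337/20,9) (14,9)]

1. After x ≥ 14: [(14,0) (20,0) (14,120/7)]
2. After x ≤ 19: [(14,0) (19,0) (19,20/7) (14,120/7)]
3. After y ≥ 1: [(14,1) (19,1) (19,20/7) (14,120/7)]
4. After y ≤ 9: [(14,9) (14,1) (19,1) (19,20/7) (337/20,9)]
5. Canonical ring: [(14,1) (19,1) (19,20/7) (337/20,9) (14,9)]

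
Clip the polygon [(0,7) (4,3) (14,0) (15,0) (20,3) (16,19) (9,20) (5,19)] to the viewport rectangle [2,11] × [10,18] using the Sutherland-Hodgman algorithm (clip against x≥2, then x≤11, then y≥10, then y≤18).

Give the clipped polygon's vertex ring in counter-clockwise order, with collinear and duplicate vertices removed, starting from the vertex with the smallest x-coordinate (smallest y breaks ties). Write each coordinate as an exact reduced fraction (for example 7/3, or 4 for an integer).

Clipped polygon: [(2,10) (11,10) (11,18) (55/12,18) (2,59/5)]

1. After x ≥ 2: [(2,59/5) (2,5) (4,3) (14,0) (15,0) (20,3) (16,19) (9,20) (5,19)]
2. After x ≤ 11: [(2,59/5) (2,5) (4,3) (11,9/10) (11,138/7) (9,20) (5,19)]
3. After y ≥ 10: [(2,59/5) (2,10) (11,10) (11,138/7) (9,20) (5,19)]
4. After y ≤ 18: [(55/12,18) (2,59/5) (2,10) (11,10) (11,18)]
5. Canonical ring: [(2,10) (11,10) (11,18) (55/12,18) (2,59/5)]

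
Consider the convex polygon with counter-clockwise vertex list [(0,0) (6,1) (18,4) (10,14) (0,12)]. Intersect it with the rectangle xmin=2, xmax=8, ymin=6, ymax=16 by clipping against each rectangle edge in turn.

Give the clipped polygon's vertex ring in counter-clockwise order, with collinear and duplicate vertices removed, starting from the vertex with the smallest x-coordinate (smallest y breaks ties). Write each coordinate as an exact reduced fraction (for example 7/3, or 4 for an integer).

1. After x ≥ 2: [(2,1/3) (6,1) (18,4) (10,14) (2,62/5)]
2. After x ≤ 8: [(2,1/3) (6,1) (8,3/2) (8,68/5) (2,62/5)]
3. After y ≥ 6: [(2,6) (8,6) (8,68/5) (2,62/5)]
4. After y ≤ 16: [(2,6) (8,6) (8,68/5) (2,62/5)]
5. Canonical ring: [(2,6) (8,6) (8,68/5) (2,62/5)]

Clipped polygon: [(2,6) (8,6) (8,68/5) (2,62/5)]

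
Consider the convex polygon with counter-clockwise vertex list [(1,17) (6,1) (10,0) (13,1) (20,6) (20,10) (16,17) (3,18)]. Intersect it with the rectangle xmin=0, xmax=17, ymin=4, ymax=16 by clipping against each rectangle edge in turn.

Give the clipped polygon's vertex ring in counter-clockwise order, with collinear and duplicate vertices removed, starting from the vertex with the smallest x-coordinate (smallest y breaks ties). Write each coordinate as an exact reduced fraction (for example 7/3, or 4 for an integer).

1. After x ≥ 0: [(1,17) (6,1) (10,0) (13,1) (20,6) (20,10) (16,17) (3,18)]
2. After x ≤ 17: [(1,17) (6,1) (10,0) (13,1) (17,27/7) (17,61/4) (16,17) (3,18)]
3. After y ≥ 4: [(1,17) (81/16,4) (17,4) (17,61/4) (16,17) (3,18)]
4. After y ≤ 16: [(21/16,16) (81/16,4) (17,4) (17,61/4) (116/7,16)]
5. Canonical ring: [(21/16,16) (81/16,4) (17,4) (17,61/4) (116/7,16)]

Clipped polygon: [(21/16,16) (81/16,4) (17,4) (17,61/4) (116/7,16)]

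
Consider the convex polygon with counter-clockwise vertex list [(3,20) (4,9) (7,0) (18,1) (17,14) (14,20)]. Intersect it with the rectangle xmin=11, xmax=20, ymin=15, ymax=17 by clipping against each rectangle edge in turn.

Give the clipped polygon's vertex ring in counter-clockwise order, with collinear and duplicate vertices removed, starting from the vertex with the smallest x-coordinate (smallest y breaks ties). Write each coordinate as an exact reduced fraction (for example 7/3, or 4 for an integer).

Clipped polygon: [(11,15) (33/2,15) (31/2,17) (11,17)]

1. After x ≥ 11: [(11,20) (11,4/11) (18,1) (17,14) (14,20)]
2. After x ≤ 20: [(11,20) (11,4/11) (18,1) (17,14) (14,20)]
3. After y ≥ 15: [(11,20) (11,15) (33/2,15) (14,20)]
4. After y ≤ 17: [(11,17) (11,15) (33/2,15) (31/2,17)]
5. Canonical ring: [(11,15) (33/2,15) (31/2,17) (11,17)]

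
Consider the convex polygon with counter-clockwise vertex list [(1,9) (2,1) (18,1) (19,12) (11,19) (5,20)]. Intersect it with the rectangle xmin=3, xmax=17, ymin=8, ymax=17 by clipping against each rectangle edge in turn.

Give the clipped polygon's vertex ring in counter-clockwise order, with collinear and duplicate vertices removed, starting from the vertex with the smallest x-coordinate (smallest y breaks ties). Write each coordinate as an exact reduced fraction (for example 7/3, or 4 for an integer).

1. After x ≥ 3: [(3,29/2) (3,1) (18,1) (19,12) (11,19) (5,20)]
2. After x ≤ 17: [(3,29/2) (3,1) (17,1) (17,55/4) (11,19) (5,20)]
3. After y ≥ 8: [(3,29/2) (3,8) (17,8) (17,55/4) (11,19) (5,20)]
4. After y ≤ 17: [(43/11,17) (3,29/2) (3,8) (17,8) (17,55/4) (93/7,17)]
5. Canonical ring: [(3,8) (17,8) (17,55/4) (93/7,17) (43/11,17) (3,29/2)]

Clipped polygon: [(3,8) (17,8) (17,55/4) (93/7,17) (43/11,17) (3,29/2)]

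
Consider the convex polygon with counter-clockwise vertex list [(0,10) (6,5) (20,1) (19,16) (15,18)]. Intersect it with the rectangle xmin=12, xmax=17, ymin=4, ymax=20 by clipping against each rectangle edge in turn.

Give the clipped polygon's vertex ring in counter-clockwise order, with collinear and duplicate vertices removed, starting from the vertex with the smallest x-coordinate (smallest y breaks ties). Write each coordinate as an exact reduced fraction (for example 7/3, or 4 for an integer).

1. After x ≥ 12: [(12,82/5) (12,23/7) (20,1) (19,16) (15,18)]
2. After x ≤ 17: [(12,82/5) (12,23/7) (17,13/7) (17,17) (15,18)]
3. After y ≥ 4: [(12,82/5) (12,4) (17,4) (17,17) (15,18)]
4. After y ≤ 20: [(12,82/5) (12,4) (17,4) (17,17) (15,18)]
5. Canonical ring: [(12,4) (17,4) (17,17) (15,18) (12,82/5)]

Clipped polygon: [(12,4) (17,4) (17,17) (15,18) (12,82/5)]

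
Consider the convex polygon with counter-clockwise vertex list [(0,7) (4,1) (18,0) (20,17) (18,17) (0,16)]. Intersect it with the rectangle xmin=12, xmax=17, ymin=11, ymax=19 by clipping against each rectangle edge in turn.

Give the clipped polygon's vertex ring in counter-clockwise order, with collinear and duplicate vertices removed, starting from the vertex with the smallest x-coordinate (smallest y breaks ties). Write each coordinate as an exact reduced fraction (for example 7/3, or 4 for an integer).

1. After x ≥ 12: [(12,3/7) (18,0) (20,17) (18,17) (12,50/3)]
2. After x ≤ 17: [(12,3/7) (17,1/14) (17,305/18) (12,50/3)]
3. After y ≥ 11: [(12,11) (17,11) (17,305/18) (12,50/3)]
4. After y ≤ 19: [(12,11) (17,11) (17,305/18) (12,50/3)]
5. Canonical ring: [(12,11) (17,11) (17,305/18) (12,50/3)]

Clipped polygon: [(12,11) (17,11) (17,305/18) (12,50/3)]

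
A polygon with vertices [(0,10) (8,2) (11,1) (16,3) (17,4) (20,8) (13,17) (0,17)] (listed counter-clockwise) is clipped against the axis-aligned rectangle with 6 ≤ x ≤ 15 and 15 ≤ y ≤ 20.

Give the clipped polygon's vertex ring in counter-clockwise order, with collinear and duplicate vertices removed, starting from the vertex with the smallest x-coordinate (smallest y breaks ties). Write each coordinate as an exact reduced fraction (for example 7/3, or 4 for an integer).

Clipped polygon: [(6,15) (131/9,15) (13,17) (6,17)]

1. After x ≥ 6: [(6,4) (8,2) (11,1) (16,3) (17,4) (20,8) (13,17) (6,17)]
2. After x ≤ 15: [(6,4) (8,2) (11,1) (15,13/5) (15,101/7) (13,17) (6,17)]
3. After y ≥ 15: [(6,15) (131/9,15) (13,17) (6,17)]
4. After y ≤ 20: [(6,15) (131/9,15) (13,17) (6,17)]
5. Canonical ring: [(6,15) (131/9,15) (13,17) (6,17)]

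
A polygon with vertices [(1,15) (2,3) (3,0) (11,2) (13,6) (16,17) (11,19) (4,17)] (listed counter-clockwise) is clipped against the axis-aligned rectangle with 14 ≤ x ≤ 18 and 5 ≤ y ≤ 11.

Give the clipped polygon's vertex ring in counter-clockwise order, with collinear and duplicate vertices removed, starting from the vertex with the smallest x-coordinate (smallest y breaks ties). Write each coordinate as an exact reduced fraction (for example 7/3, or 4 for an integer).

1. After x ≥ 14: [(14,29/3) (16,17) (14,89/5)]
2. After x ≤ 18: [(14,29/3) (16,17) (14,89/5)]
3. After y ≥ 5: [(14,29/3) (16,17) (14,89/5)]
4. After y ≤ 11: [(14,11) (14,29/3) (158/11,11)]
5. Canonical ring: [(14,29/3) (158/11,11) (14,11)]

Clipped polygon: [(14,29/3) (158/11,11) (14,11)]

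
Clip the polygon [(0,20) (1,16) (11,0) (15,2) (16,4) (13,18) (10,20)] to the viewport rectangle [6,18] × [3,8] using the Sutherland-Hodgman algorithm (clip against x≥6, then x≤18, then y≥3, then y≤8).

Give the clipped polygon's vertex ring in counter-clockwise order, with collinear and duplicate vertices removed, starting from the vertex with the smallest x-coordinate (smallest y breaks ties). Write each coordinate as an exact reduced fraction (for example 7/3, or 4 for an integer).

1. After x ≥ 6: [(6,20) (6,8) (11,0) (15,2) (16,4) (13,18) (10,20)]
2. After x ≤ 18: [(6,20) (6,8) (11,0) (15,2) (16,4) (13,18) (10,20)]
3. After y ≥ 3: [(6,20) (6,8) (73/8,3) (31/2,3) (16,4) (13,18) (10,20)]
4. After y ≤ 8: [(6,8) (6,8) (73/8,3) (31/2,3) (16,4) (106/7,8)]
5. Canonical ring: [(6,8) (73/8,3) (31/2,3) (16,4) (106/7,8)]

Clipped polygon: [(6,8) (73/8,3) (31/2,3) (16,4) (106/7,8)]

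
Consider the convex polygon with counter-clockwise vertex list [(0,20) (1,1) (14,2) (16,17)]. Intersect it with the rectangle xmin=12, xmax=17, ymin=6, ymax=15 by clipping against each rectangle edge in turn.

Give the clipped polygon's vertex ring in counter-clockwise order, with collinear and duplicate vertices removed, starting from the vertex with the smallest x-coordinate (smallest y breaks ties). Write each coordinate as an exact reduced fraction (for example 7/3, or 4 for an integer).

Clipped polygon: [(12,6) (218/15,6) (236/15,15) (12,15)]

1. After x ≥ 12: [(12,71/4) (12,24/13) (14,2) (16,17)]
2. After x ≤ 17: [(12,71/4) (12,24/13) (14,2) (16,17)]
3. After y ≥ 6: [(12,71/4) (12,6) (218/15,6) (16,17)]
4. After y ≤ 15: [(12,15) (12,6) (218/15,6) (236/15,15)]
5. Canonical ring: [(12,6) (218/15,6) (236/15,15) (12,15)]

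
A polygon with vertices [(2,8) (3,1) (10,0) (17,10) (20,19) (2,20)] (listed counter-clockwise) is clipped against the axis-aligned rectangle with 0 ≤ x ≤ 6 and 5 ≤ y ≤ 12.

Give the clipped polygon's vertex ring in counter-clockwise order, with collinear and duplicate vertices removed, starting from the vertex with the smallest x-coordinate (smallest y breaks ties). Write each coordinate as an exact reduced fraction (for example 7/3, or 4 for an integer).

Clipped polygon: [(2,8) (17/7,5) (6,5) (6,12) (2,12)]

1. After x ≥ 0: [(2,8) (3,1) (10,0) (17,10) (20,19) (2,20)]
2. After x ≤ 6: [(2,8) (3,1) (6,4/7) (6,178/9) (2,20)]
3. After y ≥ 5: [(2,8) (17/7,5) (6,5) (6,178/9) (2,20)]
4. After y ≤ 12: [(2,12) (2,8) (17/7,5) (6,5) (6,12)]
5. Canonical ring: [(2,8) (17/7,5) (6,5) (6,12) (2,12)]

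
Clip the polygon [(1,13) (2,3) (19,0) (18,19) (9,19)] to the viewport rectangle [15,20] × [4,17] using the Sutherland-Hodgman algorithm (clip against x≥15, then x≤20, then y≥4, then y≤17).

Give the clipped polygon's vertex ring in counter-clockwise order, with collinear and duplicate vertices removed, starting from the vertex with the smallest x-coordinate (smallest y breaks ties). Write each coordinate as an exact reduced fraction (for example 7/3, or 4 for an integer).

1. After x ≥ 15: [(15,12/17) (19,0) (18,19) (15,19)]
2. After x ≤ 20: [(15,12/17) (19,0) (18,19) (15,19)]
3. After y ≥ 4: [(15,4) (357/19,4) (18,19) (15,19)]
4. After y ≤ 17: [(15,17) (15,4) (357/19,4) (344/19,17)]
5. Canonical ring: [(15,4) (357/19,4) (344/19,17) (15,17)]

Clipped polygon: [(15,4) (357/19,4) (344/19,17) (15,17)]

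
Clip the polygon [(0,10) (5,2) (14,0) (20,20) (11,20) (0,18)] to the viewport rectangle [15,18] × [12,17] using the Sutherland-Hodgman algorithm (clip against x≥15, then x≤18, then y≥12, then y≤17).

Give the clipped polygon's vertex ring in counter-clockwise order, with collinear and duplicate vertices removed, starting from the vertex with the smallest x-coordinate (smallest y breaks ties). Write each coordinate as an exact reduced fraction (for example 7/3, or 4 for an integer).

Clipped polygon: [(15,12) (88/5,12) (18,40/3) (18,17) (15,17)]

1. After x ≥ 15: [(15,10/3) (20,20) (15,20)]
2. After x ≤ 18: [(15,10/3) (18,40/3) (18,20) (15,20)]
3. After y ≥ 12: [(15,12) (88/5,12) (18,40/3) (18,20) (15,20)]
4. After y ≤ 17: [(15,17) (15,12) (88/5,12) (18,40/3) (18,17)]
5. Canonical ring: [(15,12) (88/5,12) (18,40/3) (18,17) (15,17)]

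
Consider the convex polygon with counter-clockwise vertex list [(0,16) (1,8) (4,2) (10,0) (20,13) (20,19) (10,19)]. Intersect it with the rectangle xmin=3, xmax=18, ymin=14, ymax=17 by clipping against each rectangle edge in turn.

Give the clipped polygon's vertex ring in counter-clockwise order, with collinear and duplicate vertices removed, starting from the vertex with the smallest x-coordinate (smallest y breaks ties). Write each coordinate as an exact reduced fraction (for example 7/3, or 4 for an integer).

1. After x ≥ 3: [(3,169/10) (3,4) (4,2) (10,0) (20,13) (20,19) (10,19)]
2. After x ≤ 18: [(3,169/10) (3,4) (4,2) (10,0) (18,52/5) (18,19) (10,19)]
3. After y ≥ 14: [(3,169/10) (3,14) (18,14) (18,19) (10,19)]
4. After y ≤ 17: [(10/3,17) (3,169/10) (3,14) (18,14) (18,17)]
5. Canonical ring: [(3,14) (18,14) (18,17) (10/3,17) (3,169/10)]

Clipped polygon: [(3,14) (18,14) (18,17) (10/3,17) (3,169/10)]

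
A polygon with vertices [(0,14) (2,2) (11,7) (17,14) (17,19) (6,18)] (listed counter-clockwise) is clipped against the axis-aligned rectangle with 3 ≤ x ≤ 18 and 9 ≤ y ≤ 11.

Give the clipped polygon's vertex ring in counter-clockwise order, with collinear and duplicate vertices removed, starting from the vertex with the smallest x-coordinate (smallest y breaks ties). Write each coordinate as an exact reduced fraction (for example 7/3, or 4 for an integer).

Clipped polygon: [(3,9) (89/7,9) (101/7,11) (3,11)]

1. After x ≥ 3: [(3,16) (3,23/9) (11,7) (17,14) (17,19) (6,18)]
2. After x ≤ 18: [(3,16) (3,23/9) (11,7) (17,14) (17,19) (6,18)]
3. After y ≥ 9: [(3,16) (3,9) (89/7,9) (17,14) (17,19) (6,18)]
4. After y ≤ 11: [(3,11) (3,9) (89/7,9) (101/7,11)]
5. Canonical ring: [(3,9) (89/7,9) (101/7,11) (3,11)]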